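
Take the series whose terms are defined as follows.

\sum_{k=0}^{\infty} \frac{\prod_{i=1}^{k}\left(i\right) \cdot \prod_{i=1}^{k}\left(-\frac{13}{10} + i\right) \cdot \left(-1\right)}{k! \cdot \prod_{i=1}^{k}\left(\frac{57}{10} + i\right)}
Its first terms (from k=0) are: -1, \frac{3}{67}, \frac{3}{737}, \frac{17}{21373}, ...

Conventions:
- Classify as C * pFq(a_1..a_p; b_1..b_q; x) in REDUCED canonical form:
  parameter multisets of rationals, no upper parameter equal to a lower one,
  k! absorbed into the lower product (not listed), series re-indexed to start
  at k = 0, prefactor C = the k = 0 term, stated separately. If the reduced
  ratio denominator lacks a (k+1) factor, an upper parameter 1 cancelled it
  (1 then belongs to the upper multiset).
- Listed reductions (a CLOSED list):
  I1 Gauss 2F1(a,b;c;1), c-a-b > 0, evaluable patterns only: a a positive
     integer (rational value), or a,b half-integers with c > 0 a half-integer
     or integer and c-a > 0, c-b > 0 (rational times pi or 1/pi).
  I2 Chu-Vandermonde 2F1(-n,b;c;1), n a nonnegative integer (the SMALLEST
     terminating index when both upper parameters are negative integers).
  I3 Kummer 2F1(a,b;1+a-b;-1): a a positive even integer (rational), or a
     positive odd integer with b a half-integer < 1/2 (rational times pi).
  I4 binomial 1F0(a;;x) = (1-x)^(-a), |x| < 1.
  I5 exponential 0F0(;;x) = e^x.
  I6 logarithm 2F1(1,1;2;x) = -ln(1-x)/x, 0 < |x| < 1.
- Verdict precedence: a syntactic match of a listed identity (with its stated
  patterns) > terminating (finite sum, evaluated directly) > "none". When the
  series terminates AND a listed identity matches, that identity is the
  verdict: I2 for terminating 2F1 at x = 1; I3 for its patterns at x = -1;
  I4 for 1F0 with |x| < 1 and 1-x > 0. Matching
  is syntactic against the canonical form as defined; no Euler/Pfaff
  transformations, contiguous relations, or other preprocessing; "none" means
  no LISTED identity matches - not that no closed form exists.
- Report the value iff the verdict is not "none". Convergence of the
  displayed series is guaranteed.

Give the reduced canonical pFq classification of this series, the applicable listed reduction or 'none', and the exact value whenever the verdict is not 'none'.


Canonical form: C = -1 times 2F1 with upper {-\frac{3}{10}, 1}, lower {\frac{67}{10}}, x = 1. Verdict: Gauss's theorem (I1) matches (x = 1: the Gamma ratio telescopes since c-a-b = 6 > 0 and a = 1 in Z>0). Hence: -\frac{19}{20}.

First insight: t_0 = -1 here, and the lower running product (C = -1, x = 1) is a rising factorial.
Ratio: r(k) = 1 * (k-\frac{3}{10}) (k+1) / [(k+\frac{67}{10}) (k+1)] - rational; roots negated = parameters, x = 1, C = -1.


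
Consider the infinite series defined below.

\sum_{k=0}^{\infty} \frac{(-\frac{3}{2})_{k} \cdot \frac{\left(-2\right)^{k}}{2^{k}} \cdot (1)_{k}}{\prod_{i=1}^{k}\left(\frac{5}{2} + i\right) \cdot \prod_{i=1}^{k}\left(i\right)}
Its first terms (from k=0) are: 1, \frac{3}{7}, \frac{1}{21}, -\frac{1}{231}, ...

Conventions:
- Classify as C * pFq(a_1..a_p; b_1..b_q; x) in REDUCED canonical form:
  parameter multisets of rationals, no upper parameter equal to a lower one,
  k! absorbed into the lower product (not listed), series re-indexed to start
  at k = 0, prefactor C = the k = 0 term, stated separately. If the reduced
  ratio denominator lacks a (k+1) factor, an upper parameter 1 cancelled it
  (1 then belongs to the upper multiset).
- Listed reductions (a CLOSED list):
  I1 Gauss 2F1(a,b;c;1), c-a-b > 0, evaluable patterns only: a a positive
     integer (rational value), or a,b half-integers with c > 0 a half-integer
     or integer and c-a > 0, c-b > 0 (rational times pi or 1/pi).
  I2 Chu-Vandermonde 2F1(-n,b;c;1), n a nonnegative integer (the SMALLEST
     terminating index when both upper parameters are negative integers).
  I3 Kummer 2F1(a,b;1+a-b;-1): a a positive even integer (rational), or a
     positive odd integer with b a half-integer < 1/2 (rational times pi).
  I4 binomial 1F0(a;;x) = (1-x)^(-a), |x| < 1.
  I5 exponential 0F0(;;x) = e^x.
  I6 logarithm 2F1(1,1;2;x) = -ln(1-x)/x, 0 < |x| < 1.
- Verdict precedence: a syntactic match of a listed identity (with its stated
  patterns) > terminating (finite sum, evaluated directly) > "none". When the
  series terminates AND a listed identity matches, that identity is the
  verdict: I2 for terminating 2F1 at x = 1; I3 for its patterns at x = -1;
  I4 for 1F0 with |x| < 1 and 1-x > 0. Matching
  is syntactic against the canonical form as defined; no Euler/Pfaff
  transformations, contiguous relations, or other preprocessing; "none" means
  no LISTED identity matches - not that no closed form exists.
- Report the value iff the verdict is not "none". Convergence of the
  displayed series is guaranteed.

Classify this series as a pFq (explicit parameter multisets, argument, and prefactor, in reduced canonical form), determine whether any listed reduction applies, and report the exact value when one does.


At argument -1: a 2F1 with upper {-\frac{3}{2}, 1}, lower {\frac{7}{2}}, scaled by C = 1. Verdict: this is Kummer (I3) (x = -1; c = \frac{7}{2} equals 1+a-b for upper {-\frac{3}{2}, 1}: listed pattern). Value: \frac{15}{32} \cdot \pi.

Key observation: t_0 = 1 here, and the two k-th powers (C = 1) combine into one argument.
Term ratio: r(k) = -1 * (k-\frac{3}{2}) (k+1) / [(k+\frac{7}{2}) (k+1)] ; factor over Q: parameters, x = -1, and C = 1.


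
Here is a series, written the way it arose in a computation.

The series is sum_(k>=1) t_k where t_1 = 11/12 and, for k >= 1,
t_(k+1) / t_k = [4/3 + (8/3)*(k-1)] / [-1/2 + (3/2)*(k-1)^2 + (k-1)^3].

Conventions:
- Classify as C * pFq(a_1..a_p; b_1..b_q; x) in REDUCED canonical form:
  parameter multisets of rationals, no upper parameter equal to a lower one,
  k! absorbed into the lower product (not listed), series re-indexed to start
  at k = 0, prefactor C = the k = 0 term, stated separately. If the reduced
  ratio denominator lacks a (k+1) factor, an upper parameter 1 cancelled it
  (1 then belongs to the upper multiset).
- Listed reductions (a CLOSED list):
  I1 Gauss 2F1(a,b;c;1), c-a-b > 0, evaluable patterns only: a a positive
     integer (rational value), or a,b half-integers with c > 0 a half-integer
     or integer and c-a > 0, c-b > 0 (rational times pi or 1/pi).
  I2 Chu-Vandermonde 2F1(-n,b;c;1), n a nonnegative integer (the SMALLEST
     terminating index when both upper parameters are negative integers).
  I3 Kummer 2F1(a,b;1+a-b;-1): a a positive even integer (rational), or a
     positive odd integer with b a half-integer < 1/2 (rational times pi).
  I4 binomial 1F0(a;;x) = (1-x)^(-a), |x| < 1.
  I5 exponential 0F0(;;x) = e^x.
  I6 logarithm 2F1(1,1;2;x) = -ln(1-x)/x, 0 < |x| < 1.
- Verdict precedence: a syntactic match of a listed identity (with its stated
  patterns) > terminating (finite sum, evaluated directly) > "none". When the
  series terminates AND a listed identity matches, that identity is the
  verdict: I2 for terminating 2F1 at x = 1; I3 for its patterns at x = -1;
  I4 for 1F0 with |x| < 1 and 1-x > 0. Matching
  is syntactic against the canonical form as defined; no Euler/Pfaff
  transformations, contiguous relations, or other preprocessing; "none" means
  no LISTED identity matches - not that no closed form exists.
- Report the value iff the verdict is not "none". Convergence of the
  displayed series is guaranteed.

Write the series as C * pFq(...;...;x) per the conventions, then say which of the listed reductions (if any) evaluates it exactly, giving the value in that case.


Reduced: x = 8/3, 1F2, upper = {1/2}, lower = {-1/2, 1}, C = 11/12. Verdict: none. Every listed pattern misses the 1F2 form at 8/3, upper {1/2}.

Key step: t_0 = 11/12 here, and roots of the ratio polynomials (prefactor 11/12) are the negated parameters.
Adjacent-term ratio: r(k) = (8/3) * (k+1/2) / [(k-1/2) (k+1) (k+1)] ; factor over Q: parameters, x = (8/3), and C = 11/12.


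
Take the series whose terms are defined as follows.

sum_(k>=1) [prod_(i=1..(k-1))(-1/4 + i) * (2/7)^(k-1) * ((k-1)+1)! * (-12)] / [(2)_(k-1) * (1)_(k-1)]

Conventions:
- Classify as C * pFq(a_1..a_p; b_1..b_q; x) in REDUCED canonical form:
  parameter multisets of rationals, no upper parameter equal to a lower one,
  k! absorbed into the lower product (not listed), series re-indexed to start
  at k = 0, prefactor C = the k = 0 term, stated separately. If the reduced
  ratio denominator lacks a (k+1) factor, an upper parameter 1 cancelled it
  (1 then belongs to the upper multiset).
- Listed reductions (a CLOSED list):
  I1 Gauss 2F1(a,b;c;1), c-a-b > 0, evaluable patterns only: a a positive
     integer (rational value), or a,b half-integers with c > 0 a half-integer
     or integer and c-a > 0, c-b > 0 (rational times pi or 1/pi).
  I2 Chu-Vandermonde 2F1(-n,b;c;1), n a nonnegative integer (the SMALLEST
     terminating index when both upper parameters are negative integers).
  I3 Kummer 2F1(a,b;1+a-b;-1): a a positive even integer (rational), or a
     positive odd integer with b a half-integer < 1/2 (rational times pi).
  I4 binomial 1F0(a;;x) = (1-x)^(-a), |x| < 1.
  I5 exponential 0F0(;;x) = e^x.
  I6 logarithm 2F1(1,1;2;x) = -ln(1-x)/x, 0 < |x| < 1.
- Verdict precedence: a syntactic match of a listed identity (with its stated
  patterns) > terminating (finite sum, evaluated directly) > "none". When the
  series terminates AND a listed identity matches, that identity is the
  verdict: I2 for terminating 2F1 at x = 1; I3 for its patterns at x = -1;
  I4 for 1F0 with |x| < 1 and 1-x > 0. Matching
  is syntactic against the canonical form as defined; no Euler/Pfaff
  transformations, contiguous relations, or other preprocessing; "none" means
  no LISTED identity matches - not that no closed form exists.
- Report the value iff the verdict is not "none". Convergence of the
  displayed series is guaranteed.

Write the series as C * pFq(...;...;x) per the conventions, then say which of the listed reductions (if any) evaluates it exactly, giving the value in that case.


Prefactor -12, argument 2/7: 1F0 with upper {3/4} over lower {-}. Verdict: binomial (I4) matches (the 1F0 binomial series: exponent -3/4, x = 2/7). Sum: (-12) * (5/7)^(-3/4).

Key observation: from the first term -12: the factorial ratio (prefactor -12) (k+a-1)!/(a-1)! is a rising factorial (a)_k.
Step ratio: r(k) = (2/7) * (k+3/4) / [(k+1)] ; factor over Q: parameters, x = (2/7), and C = -12.


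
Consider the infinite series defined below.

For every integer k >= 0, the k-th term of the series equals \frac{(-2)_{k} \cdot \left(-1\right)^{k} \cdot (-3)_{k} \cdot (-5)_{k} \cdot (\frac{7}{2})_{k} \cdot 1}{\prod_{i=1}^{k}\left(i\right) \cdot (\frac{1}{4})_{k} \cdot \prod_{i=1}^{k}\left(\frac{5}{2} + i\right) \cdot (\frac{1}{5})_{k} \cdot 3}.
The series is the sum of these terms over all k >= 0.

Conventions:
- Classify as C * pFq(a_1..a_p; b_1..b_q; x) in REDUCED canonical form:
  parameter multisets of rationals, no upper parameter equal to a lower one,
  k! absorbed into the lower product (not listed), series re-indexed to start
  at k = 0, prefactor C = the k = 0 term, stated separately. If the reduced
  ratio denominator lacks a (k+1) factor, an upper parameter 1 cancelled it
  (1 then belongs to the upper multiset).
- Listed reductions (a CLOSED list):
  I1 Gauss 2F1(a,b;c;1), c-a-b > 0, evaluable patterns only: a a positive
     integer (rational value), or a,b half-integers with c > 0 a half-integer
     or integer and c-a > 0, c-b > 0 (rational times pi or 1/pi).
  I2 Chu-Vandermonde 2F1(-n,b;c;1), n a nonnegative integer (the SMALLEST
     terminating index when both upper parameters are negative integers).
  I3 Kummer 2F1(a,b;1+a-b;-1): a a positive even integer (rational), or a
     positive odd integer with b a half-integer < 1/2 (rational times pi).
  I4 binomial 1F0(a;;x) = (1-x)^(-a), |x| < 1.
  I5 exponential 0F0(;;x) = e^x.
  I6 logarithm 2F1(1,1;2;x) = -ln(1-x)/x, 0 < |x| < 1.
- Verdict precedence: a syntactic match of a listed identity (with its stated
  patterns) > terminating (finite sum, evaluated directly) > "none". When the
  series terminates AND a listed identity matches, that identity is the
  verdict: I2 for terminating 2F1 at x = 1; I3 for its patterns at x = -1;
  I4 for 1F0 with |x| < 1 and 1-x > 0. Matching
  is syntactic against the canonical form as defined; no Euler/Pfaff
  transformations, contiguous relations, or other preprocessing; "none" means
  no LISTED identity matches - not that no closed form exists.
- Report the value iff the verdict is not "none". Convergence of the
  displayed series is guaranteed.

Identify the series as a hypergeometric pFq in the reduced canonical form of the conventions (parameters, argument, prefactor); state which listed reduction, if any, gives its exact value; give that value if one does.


With C = \frac{1}{3}: the canonical form is 3F2(-5, -3, -2; \frac{1}{5}, \frac{1}{4}; -1). Verdict: terminating. (-2)_k vanishes past k = 2, leaving a 3-term sum, computed directly. Hence: \frac{2201}{3}.

Structural cue: t_0 = \frac{1}{3} here, and the parameter 7/2 appears in both the upper and lower lists and cancels.
Consecutive-term ratio: r(k) = -1 * (k-5) (k-3) (k-2) / [(k+\frac{1}{5}) (k+\frac{1}{4}) (k+1)] - poly over poly, x = -1 from leading terms; C = \frac{1}{3} at k = 0.


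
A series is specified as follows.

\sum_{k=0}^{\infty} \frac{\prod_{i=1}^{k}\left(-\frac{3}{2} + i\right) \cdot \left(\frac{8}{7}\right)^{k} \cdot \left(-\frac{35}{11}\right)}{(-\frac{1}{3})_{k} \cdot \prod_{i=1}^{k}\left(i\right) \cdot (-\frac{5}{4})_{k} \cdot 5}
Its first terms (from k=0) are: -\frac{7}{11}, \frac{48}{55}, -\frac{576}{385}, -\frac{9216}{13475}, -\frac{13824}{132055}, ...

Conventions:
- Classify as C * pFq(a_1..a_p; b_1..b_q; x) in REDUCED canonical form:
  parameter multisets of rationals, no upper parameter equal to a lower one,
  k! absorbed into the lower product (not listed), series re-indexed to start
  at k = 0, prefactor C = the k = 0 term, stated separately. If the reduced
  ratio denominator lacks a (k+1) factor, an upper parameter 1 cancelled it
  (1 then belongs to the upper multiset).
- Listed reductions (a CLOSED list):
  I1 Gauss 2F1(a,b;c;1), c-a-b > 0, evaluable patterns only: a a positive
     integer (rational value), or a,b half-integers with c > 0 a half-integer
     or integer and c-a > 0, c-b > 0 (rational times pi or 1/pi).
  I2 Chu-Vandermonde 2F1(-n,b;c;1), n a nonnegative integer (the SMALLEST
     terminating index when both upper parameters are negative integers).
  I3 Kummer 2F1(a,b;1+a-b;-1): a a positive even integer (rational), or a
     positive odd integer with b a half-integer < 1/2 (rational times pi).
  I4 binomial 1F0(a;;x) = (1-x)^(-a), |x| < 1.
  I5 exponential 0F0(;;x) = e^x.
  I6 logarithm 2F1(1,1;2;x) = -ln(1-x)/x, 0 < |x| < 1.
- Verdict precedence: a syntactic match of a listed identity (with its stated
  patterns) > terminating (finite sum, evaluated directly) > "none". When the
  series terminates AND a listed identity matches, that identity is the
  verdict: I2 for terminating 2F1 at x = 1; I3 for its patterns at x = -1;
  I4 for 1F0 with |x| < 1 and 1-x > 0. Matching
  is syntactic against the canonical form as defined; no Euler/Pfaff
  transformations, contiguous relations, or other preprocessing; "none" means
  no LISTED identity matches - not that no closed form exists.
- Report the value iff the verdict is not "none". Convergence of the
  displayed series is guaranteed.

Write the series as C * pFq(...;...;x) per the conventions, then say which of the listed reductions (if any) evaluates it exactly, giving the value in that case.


This is -\frac{7}{11} * 1F2(-\frac{1}{2}; -\frac{5}{4}, -\frac{1}{3}; \frac{8}{7}) in reduced canonical form. Verdict: none - this 1F2 at x = \frac{8}{7} matches no listed pattern, and upper {-\frac{1}{2}} holds no stopper.

Key observation: t_0 being -\frac{7}{11}, the constant factors (prefactor -7/11) combine into one prefactor.
Consecutive-term ratio: r(k) = \frac{8}{7} * (k-\frac{1}{2}) / [(k-\frac{5}{4}) (k-\frac{1}{3}) (k+1)] - rational; roots negated = parameters, x = \frac{8}{7}, C = -\frac{7}{11}.


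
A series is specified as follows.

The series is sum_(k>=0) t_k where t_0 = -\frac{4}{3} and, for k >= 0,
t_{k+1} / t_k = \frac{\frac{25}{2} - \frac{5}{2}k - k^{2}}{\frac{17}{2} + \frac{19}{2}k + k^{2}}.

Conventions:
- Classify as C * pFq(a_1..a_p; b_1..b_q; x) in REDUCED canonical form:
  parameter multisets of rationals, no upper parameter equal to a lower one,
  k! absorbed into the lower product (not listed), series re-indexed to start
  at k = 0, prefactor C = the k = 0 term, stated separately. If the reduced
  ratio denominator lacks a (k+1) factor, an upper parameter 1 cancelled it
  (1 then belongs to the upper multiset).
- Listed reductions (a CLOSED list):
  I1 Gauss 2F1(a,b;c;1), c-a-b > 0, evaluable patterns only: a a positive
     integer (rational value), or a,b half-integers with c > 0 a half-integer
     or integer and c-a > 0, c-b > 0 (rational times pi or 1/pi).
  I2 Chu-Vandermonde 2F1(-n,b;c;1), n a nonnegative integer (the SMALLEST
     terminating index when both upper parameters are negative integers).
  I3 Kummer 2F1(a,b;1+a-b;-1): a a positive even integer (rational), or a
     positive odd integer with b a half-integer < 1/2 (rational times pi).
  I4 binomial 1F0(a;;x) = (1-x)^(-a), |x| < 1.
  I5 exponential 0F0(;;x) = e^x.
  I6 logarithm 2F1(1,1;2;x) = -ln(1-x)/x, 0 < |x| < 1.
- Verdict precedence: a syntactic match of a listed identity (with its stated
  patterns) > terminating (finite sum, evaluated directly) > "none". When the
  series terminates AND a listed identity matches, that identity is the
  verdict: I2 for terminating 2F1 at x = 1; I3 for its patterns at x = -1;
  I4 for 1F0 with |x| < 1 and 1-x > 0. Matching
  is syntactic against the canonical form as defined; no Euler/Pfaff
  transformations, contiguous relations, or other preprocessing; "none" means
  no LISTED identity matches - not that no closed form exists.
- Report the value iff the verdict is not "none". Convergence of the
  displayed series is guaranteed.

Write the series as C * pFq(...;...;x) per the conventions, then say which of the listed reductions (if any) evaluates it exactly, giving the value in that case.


Canonical form: C = -\frac{4}{3} times 2F1 with upper {-\frac{5}{2}, 5}, lower {\frac{17}{2}}, x = -1. Verdict: Kummer (I3) matches (x = -1; c = \frac{17}{2} equals 1+a-b for upper {-\frac{5}{2}, 5}: listed pattern). Exact value: \left(-\frac{45045}{32768}\right) \cdot \pi.

First insight: with t_0 = -\frac{4}{3}, the expanded ratio factors over Q; C = -4/3, roots give parameters.
Step ratio: r(k) = -1 * (k-\frac{5}{2}) (k+5) / [(k+\frac{17}{2}) (k+1)] - rational in k. x = -1; t_0 = -\frac{4}{3}; negate the roots.


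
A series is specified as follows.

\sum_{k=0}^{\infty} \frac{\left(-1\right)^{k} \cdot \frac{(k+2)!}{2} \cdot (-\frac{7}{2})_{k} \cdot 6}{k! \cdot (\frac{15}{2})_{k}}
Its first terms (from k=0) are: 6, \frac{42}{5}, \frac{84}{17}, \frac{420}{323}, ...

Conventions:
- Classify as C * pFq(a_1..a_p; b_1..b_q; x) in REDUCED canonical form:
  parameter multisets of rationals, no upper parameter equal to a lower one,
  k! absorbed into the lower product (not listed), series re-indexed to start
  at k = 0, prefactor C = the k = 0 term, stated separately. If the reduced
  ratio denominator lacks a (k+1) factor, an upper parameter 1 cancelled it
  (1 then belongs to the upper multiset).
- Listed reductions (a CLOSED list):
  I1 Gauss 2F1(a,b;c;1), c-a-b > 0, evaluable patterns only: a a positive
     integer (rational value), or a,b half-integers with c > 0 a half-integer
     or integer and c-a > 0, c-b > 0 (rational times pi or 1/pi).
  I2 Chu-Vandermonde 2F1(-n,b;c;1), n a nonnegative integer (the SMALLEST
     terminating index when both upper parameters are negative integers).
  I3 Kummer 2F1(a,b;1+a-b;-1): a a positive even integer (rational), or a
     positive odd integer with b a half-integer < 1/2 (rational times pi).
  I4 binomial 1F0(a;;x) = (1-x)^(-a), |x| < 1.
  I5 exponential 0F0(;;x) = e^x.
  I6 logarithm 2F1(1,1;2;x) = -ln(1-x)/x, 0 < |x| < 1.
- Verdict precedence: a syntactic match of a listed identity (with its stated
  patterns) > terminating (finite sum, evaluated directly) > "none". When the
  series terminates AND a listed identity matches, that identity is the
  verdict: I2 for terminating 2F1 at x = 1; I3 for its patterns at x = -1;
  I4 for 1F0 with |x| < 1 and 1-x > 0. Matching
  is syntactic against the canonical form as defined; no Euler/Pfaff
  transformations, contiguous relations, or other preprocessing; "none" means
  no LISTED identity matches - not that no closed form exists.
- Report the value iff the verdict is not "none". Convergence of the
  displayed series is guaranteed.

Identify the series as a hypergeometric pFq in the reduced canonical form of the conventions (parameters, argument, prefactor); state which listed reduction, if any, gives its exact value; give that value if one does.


The tell: with t_0 = 6, the factorial ratio (C = 6, x = -1) (k+a-1)!/(a-1)! is a rising factorial (a)_k.
Step ratio: r(k) = -1 * (k-\frac{7}{2}) (k+3) / [(k+\frac{15}{2}) (k+1)] - poly over poly, x = -1 from leading terms; C = 6 at k = 0.

This is 6 * 2F1(-\frac{7}{2}, 3; \frac{15}{2}; -1) in reduced canonical form. Verdict: Kummer (I3) applies (x = -1; c = \frac{15}{2} equals 1+a-b for upper {-\frac{7}{2}, 3}: listed pattern). Value: \frac{27027}{4096} \cdot \pi.


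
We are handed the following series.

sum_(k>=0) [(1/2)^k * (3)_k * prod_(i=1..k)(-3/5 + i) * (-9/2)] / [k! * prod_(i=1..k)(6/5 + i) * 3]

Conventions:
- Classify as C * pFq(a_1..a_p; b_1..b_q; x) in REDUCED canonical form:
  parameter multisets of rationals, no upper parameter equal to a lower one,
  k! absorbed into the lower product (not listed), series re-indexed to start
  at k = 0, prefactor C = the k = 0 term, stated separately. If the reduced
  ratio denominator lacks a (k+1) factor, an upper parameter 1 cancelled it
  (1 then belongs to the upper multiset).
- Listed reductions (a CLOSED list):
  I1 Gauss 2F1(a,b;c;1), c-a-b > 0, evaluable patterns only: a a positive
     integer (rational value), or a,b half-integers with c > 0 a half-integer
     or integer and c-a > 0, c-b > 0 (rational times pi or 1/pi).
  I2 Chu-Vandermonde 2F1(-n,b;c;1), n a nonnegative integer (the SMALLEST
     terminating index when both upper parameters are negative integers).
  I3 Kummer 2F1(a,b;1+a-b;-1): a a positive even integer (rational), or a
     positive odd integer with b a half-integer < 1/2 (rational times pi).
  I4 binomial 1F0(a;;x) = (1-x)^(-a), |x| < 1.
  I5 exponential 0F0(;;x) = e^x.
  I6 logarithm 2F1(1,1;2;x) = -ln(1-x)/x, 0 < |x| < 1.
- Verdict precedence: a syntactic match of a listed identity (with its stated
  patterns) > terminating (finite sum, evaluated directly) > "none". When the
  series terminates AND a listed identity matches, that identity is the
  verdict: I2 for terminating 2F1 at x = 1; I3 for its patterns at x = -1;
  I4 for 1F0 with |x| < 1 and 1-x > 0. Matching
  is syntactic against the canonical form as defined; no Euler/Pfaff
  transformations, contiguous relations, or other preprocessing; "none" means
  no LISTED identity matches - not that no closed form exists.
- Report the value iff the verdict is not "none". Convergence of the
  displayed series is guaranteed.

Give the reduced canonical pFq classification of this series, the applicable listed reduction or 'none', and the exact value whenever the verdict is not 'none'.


At argument 1/2: a 2F1 with upper {2/5, 3}, lower {11/5}, scaled by C = -3/2. Verdict: no listed reduction: x = 1/2 and upper {2/5, 3} fail every I1-I6 pattern.

The tell: t_0 being -3/2, the running product (C = -3/2) telescopes to a rising factorial.
Term ratio: r(k) = (1/2) * (k+2/5) (k+3) / [(k+11/5) (k+1)] - poly over poly, x = (1/2) from leading terms; C = -3/2 at k = 0.


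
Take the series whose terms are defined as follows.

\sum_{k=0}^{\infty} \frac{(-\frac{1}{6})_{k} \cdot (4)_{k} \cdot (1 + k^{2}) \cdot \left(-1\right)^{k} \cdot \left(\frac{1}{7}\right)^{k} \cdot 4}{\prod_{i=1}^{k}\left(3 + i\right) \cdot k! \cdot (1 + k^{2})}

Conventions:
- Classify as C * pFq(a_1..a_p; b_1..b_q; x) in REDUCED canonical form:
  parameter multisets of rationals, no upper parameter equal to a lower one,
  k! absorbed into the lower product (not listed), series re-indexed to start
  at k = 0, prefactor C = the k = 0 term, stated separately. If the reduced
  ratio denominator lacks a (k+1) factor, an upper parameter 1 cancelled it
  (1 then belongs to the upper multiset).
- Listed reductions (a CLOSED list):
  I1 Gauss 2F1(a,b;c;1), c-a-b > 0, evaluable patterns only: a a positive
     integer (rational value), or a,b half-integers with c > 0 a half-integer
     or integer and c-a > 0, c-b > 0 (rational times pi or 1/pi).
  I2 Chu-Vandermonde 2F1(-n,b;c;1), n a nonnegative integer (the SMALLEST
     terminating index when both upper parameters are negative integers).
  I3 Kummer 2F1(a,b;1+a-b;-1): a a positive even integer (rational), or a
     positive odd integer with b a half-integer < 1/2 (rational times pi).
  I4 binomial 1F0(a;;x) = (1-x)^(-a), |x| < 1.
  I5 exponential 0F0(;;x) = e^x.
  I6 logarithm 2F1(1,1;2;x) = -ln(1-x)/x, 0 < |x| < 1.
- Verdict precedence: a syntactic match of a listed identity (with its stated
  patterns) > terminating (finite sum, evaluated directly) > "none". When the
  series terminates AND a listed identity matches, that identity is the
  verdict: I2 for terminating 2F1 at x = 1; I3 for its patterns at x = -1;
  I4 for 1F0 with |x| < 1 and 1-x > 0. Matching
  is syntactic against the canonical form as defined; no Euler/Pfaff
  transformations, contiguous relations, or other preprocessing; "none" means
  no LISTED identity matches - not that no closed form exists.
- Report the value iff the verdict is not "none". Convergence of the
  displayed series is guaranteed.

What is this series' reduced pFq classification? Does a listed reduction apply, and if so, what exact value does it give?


Prefactor 4, argument -\frac{1}{7}: 1F0 with upper {-\frac{1}{6}} over lower {-}. Verdict: this is the binomial series (I4) (the 1F0 binomial series: exponent 1/6, x = -\frac{1}{7}). Exact value: 4 \cdot \left(\frac{8}{7}\right)^{\frac{1}{6}}.

Key observation: from the first term 4: the parameter 4 appears in both the upper and lower lists and cancels (alongside the other common factor).
Ratio: r(k) = -\frac{1}{7} * (k-\frac{1}{6}) / [(k+1)] - rational in k. x = -\frac{1}{7}; t_0 = 4; negate the roots.


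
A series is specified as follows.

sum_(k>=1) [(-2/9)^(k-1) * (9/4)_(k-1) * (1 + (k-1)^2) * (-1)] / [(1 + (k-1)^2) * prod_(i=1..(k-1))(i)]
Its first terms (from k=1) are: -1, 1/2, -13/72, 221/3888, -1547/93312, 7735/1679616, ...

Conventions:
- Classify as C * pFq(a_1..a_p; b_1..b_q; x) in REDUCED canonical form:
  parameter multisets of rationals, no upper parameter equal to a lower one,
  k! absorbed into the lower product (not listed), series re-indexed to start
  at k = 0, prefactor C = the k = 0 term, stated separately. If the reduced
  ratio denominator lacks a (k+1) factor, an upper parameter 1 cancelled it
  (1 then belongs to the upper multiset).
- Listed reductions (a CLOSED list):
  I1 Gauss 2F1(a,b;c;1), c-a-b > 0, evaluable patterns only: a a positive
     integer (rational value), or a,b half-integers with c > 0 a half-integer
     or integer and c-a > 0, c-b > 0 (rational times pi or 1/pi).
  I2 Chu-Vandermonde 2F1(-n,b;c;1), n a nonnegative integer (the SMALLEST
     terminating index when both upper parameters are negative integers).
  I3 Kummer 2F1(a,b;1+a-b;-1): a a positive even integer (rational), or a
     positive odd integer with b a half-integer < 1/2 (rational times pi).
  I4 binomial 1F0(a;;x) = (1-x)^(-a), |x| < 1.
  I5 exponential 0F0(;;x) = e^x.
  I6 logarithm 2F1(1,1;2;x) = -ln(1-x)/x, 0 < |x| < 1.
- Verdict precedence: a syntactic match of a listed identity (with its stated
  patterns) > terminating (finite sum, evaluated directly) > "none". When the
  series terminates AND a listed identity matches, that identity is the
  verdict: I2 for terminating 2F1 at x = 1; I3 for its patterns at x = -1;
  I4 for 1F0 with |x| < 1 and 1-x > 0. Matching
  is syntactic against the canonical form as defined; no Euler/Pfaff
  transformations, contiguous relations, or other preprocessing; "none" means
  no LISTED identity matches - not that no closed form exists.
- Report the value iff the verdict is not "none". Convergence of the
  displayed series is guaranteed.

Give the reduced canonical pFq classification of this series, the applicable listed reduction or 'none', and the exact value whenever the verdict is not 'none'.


This is -1 * 1F0(9/4; -; -2/9) in reduced canonical form. Verdict: the I4 binomial reduction matches (the 1F0 binomial series: exponent -9/4, x = -2/9). Exact value: (-1) * (11/9)^(-9/4).

First insight: from the first term -1: the factor k^2 + 1 cancels (top and bottom), leaving C = -1, x = -2/9.
Consecutive-term ratio: r(k) = (-2/9) * (k+9/4) / [(k+1)] - poly over poly, x = (-2/9) from leading terms; C = -1 at k = 0.


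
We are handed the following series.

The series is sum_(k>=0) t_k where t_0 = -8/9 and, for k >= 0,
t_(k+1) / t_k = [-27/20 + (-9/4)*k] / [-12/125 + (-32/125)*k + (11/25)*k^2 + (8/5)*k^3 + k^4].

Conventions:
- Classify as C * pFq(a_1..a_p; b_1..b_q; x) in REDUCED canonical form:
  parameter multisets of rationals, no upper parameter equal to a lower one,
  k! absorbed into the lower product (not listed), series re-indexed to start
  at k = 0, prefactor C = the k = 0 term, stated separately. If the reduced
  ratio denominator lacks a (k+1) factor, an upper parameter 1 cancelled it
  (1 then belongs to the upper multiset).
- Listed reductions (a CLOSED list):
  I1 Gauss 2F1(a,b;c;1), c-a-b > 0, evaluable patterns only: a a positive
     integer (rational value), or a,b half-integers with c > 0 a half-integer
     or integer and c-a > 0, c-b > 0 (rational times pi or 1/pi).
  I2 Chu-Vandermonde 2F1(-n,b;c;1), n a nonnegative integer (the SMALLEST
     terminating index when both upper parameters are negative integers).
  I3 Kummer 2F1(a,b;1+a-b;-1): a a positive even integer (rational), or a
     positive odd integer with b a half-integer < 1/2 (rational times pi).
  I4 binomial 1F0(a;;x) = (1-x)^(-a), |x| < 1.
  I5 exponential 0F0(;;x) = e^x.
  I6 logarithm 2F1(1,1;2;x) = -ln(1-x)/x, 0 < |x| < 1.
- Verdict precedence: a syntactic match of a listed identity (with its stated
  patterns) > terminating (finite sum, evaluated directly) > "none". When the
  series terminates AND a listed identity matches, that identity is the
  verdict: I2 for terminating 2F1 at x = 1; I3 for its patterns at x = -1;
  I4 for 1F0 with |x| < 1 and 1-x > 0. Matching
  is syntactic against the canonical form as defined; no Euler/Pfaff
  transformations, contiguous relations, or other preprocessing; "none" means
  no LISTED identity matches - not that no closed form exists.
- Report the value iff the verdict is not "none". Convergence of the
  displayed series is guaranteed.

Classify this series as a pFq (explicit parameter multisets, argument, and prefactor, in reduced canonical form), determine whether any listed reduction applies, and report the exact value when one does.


Key step: with t_0 = -8/9, the parameter 3/5 appears in both the upper and lower lists and cancels.
Adjacent-term ratio: r(k) = (-9/4) * 1 / [(k-2/5) (k+2/5) (k+1)] - rational in k, leading ratio (-9/4); with t_0 = -8/9, classification follows.

Canonical form: C = -8/9 times 0F2 with upper {-}, lower {-2/5, 2/5}, x = -9/4. Verdict: none. A 0F2 with upper {-} fits none of I1-I6 at x = -9/4; the sum runs forever.


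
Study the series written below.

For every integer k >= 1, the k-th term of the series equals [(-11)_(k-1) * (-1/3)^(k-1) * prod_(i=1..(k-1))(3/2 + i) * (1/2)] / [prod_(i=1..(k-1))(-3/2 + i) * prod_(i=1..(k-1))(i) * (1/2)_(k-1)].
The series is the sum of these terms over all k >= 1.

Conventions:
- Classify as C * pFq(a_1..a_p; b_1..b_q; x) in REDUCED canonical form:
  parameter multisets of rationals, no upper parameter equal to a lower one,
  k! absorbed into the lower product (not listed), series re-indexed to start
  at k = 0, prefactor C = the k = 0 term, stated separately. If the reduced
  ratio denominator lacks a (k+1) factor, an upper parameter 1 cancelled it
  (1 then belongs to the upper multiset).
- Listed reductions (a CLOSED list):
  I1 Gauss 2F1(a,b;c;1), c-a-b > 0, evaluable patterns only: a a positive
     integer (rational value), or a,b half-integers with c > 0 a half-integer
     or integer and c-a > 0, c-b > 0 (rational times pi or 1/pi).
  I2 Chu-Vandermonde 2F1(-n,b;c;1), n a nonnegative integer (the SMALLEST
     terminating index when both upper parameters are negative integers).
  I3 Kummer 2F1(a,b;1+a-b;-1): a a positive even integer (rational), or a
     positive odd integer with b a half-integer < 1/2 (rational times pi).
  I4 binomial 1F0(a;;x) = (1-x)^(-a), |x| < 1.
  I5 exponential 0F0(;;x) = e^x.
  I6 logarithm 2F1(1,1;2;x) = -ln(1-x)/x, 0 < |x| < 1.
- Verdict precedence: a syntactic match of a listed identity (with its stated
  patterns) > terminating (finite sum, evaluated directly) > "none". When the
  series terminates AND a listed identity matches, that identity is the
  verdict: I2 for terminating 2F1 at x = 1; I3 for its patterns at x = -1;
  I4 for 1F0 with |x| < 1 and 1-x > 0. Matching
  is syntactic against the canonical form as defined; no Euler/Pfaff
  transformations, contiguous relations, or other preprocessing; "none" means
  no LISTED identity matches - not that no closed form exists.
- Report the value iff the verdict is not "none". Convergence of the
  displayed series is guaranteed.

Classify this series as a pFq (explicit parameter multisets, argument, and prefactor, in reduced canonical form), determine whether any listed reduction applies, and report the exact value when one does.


Reduced: x = -1/3, 2F2, upper = {-11, 5/2}, lower = {-1/2, 1/2}, C = 1/2. Verdict: terminating - no listed pattern fits, but -11 in the upper list cuts the series at k = 11; direct evaluation. Its exact value is -291252715979270359/695899748694150.

Key step: t_0 being 1/2, the product of the first k integers (C = 1/2, x = -1/3) is k!.
Ratio: r(k) = (-1/3) * (k-11) (k+5/2) / [(k-1/2) (k+1/2) (k+1)] - rational; roots negated = parameters, x = (-1/3), C = 1/2.


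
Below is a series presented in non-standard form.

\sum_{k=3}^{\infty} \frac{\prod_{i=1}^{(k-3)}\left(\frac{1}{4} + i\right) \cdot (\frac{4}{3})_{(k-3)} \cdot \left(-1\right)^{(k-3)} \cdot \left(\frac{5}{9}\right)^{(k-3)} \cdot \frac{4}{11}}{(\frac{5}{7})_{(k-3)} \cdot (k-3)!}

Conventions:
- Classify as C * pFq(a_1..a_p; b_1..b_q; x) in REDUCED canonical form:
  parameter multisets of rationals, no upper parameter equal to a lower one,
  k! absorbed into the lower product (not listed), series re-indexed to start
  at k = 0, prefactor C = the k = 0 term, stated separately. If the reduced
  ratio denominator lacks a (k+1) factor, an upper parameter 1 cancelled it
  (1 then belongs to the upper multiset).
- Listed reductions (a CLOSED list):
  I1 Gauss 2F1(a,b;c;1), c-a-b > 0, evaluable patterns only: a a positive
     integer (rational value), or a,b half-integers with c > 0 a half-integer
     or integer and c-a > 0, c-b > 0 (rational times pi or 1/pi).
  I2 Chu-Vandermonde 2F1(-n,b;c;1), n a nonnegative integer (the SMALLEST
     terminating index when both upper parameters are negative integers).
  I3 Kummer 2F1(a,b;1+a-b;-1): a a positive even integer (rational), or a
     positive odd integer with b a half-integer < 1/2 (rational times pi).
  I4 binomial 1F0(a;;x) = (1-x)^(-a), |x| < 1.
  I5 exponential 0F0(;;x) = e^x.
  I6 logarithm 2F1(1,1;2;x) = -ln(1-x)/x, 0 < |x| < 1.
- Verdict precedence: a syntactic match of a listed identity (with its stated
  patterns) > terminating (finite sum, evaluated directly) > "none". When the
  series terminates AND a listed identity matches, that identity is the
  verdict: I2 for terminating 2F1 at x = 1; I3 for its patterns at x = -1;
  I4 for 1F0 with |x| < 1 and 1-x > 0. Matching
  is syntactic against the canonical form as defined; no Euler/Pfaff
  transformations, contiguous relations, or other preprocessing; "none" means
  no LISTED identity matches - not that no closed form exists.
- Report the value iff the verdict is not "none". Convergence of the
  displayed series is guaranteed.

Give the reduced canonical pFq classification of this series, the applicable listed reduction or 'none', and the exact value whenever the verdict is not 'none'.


Canonical form: C = \frac{4}{11} times 2F1 with upper {\frac{5}{4}, \frac{4}{3}}, lower {\frac{5}{7}}, x = -\frac{5}{9}. Verdict: none. Every listed pattern misses the 2F1 form at -\frac{5}{9}, upper {\frac{5}{4}, \frac{4}{3}}.

Key step: with t_0 = \frac{4}{11}, the (-1)^k factor (C = 4/11, x = -5/9) folds into the argument's sign.
Adjacent-term ratio: r(k) = -\frac{5}{9} * (k+\frac{5}{4}) (k+\frac{4}{3}) / [(k+\frac{5}{7}) (k+1)] - rational in k. x = -\frac{5}{9}; t_0 = \frac{4}{11}; negate the roots.


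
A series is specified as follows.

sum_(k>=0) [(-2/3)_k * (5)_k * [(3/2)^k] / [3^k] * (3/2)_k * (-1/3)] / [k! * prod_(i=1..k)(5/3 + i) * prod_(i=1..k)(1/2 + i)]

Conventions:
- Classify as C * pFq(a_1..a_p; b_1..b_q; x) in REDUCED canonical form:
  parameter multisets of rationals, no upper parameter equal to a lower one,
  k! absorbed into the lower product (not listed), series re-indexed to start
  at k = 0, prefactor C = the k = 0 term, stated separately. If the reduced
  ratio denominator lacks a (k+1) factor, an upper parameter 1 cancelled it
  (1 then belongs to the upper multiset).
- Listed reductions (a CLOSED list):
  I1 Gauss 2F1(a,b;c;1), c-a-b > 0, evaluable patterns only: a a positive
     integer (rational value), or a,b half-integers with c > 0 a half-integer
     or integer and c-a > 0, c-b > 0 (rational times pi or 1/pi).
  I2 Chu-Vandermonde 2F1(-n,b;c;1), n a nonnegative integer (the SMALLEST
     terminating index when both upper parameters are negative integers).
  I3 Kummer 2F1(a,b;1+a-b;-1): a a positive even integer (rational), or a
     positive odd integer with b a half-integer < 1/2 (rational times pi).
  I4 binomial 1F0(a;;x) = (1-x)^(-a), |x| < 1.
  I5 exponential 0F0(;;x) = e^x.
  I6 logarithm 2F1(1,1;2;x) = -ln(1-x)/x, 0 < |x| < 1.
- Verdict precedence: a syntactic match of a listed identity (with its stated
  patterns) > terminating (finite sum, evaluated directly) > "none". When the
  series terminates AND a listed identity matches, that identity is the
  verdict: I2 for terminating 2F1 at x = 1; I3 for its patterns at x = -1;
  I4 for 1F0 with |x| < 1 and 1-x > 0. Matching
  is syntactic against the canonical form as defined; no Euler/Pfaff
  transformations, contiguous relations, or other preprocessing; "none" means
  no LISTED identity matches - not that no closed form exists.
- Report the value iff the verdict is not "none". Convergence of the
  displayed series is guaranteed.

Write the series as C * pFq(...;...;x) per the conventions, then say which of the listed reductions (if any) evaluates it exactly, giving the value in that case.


At argument 1/2: a 2F1 with upper {-2/3, 5}, lower {8/3}, scaled by C = -1/3. Verdict: none. Every listed pattern misses the 2F1 form at 1/2, upper {-2/3, 5}.

The tell: x = (1/2) and the two k-th powers (C = -1/3) combine into one argument.
Consecutive-term ratio: r(k) = (1/2) * (k-2/3) (k+5) / [(k+8/3) (k+1)] - rational in k, leading ratio (1/2); with t_0 = -1/3, classification follows.


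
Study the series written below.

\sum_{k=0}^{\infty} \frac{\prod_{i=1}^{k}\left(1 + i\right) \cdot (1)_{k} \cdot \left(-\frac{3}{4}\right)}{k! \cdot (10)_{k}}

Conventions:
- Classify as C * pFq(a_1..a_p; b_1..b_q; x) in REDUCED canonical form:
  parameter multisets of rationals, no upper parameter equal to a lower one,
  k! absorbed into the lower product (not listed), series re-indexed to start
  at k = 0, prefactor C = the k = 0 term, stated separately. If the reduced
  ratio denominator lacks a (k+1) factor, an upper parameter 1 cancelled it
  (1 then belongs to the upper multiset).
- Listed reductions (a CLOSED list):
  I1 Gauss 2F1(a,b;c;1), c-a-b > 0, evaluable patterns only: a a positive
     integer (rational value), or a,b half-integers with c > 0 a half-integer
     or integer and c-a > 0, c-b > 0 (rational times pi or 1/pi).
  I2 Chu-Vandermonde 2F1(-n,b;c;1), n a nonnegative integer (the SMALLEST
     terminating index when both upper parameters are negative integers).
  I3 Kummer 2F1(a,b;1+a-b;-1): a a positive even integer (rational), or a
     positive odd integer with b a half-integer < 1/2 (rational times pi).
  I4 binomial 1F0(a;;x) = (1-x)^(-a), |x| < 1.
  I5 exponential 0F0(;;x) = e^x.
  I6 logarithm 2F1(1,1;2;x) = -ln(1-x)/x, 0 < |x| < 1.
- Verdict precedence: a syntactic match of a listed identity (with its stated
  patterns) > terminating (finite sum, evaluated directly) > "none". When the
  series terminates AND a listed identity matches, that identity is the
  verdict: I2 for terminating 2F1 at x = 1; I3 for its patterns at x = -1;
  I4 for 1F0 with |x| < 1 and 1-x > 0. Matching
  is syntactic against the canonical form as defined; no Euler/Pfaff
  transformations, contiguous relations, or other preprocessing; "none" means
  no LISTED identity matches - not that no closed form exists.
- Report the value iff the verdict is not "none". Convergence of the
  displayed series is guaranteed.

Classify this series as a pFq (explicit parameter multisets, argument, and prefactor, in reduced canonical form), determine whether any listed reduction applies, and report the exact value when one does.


The series (x = 1) is 2F1: upper {1, 2}, lower {10}, prefactor -\frac{3}{4}. Verdict: the Gauss summation I1 applies (x = 1: the Gamma ratio telescopes since c-a-b = 7 > 0 and a = 1 in Z>0). Hence: -\frac{27}{28}.

Key observation: t_0 being -\frac{3}{4}, the running product (C = -3/4, x = 1) telescopes to a rising factorial.
Adjacent-term ratio: r(k) = 1 * (k+1) (k+2) / [(k+10) (k+1)] - rational; roots negated = parameters, x = 1, C = -\frac{3}{4}.
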